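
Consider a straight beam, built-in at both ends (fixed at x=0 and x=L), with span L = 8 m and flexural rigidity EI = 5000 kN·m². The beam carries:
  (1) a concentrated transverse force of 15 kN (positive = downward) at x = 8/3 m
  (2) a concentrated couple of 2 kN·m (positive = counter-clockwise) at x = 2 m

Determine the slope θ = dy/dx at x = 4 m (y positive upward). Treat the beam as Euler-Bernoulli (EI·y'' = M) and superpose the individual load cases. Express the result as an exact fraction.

θ(4) = 151/180000 rad

Load 1 — point force P=15 kN at a=8/3 m (b=L-a=16/3):
  θ_1 = Pa²(L-x)(2bL-(3b+a)(L-x))/(2L³EI)  [x>a] = 15·(8/3)²·(8-4)·(2·(16/3)·8-(3·(16/3)+(8/3))·(8-4))/(2·8³·5000) = 1/1125 rad
Load 2 — applied couple M₀=2 kN·m at a=2 m (b=L-a=6):
  θ_2 = (R_Ax²/2 - M_Ax - M₀(x-a))/EI  [x>a] with R_A=9/32, M_A=-3/8 = ((9/32)·4²/2 - (-3/8)·4 - 2·(4-2))/5000 = -1/20000 rad
Superposition: θ = Σ θ_i = 151/180000 rad ≈ 0.000839 rad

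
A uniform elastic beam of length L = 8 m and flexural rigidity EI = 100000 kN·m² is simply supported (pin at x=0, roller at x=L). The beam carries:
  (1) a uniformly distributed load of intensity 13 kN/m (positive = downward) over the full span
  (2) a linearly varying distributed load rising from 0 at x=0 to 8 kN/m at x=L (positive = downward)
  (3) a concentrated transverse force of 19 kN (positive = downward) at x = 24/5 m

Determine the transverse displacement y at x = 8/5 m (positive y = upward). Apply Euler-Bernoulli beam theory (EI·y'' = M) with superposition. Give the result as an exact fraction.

y(8/5) = -931328/146484375 m

Load 1 — uniform load w=13 kN/m over full span:
  y_1 = -wx(L³-2Lx²+x³)/(24EI) = -13·(8/5)·(8³-2·8·(8/5)²+(8/5)³)/(24·100000) = -24128/5859375 m
Load 2 — triangular load w₀=8 kN/m (0→w₀ over full span):
  y_2 = -w₀x(7L⁴-10L²x²+3x⁴)/(360LEI) = -8·(8/5)·(7·8⁴-10·8²·(8/5)²+3·(8/5)⁴)/(360·8·100000) = -176128/146484375 m
Load 3 — point force P=19 kN at a=24/5 m (b=L-a=16/5):
  y_3 = -Pbx(L²-b²-x²)/(6LEI)  [x≤a] = -19·(16/5)·(8/5)·(8²-(16/5)²-(8/5)²)/(6·8·100000) = -1216/1171875 m
Superposition: y = Σ y_i = -931328/146484375 m ≈ -0.006358 m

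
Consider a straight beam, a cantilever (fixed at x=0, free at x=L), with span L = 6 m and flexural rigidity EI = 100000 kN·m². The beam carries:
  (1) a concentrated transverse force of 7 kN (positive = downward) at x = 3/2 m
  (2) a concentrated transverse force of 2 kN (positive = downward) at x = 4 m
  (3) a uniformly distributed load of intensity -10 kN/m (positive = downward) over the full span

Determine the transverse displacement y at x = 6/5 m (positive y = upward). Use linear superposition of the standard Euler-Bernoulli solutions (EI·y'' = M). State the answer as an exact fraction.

Load 1 — point force P=7 kN at a=3/2 m (b=L-a=9/2):
  y_1 = -Px²(3a-x)/(6EI)  [x≤a] = -7·(6/5)²·(3·(3/2)-(6/5))/(6·100000) = -693/12500000 m
Load 2 — point force P=2 kN at a=4 m (b=L-a=2):
  y_2 = -Px²(3a-x)/(6EI)  [x≤a] = -2·(6/5)²·(3·4-(6/5))/(6·100000) = -81/1562500 m
Load 3 — uniform load w=-10 kN/m over full span:
  y_3 = -wx²(x²-4Lx+6L²)/(24EI) = -(-10)·(6/5)²·((6/5)²-4·6·(6/5)+6·6²)/(24·100000) = 3537/3125000 m
Superposition: y = Σ y_i = 12807/12500000 m ≈ 0.001025 m

y(6/5) = 12807/12500000 m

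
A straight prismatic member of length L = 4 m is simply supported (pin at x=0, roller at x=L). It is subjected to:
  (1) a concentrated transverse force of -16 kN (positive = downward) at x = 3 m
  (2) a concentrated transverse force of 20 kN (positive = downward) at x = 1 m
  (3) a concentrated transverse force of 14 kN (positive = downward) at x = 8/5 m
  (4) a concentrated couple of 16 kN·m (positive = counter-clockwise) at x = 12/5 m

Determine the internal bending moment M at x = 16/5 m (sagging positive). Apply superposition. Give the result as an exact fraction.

Load 1 — point force P=-16 kN at a=3 m (b=L-a=1):
  M_1 = Pa(L-x)/L  [x>a] = (-16)·3·(4-(16/5))/4 = -48/5 kN·m
Load 2 — point force P=20 kN at a=1 m (b=L-a=3):
  M_2 = Pa(L-x)/L  [x>a] = 20·1·(4-(16/5))/4 = 4 kN·m
Load 3 — point force P=14 kN at a=8/5 m (b=L-a=12/5):
  M_3 = Pa(L-x)/L  [x>a] = 14·(8/5)·(4-(16/5))/4 = 112/25 kN·m
Load 4 — applied couple M₀=16 kN·m at a=12/5 m (b=L-a=8/5):
  M_4 = M₀x/L - M₀  [x>a] = 16·(16/5)/4 - 16 = -16/5 kN·m
Superposition: M = Σ M_i = -108/25 kN·m ≈ -4.320000 kN·m

M(16/5) = -108/25 kN·m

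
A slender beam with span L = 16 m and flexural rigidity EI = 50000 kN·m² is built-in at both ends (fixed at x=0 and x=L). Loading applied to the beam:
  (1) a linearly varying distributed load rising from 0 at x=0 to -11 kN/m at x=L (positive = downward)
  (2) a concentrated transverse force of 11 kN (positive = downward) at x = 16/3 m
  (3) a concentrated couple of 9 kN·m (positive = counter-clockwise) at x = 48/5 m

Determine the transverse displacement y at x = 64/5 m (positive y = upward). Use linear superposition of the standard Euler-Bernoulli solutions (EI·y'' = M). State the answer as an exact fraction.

y(64/5) = 30101816/3955078125 m

Load 1 — triangular load w₀=-11 kN/m (0→w₀ over full span):
  y_1 = -w₀x²(L-x)²(x+2L)/(120LEI) = -(-11)·(64/5)²·(16-(64/5))²·((64/5)+2·16)/(120·16·50000) = 1261568/146484375 m
Load 2 — point force P=11 kN at a=16/3 m (b=L-a=32/3):
  y_2 = -Pa²(L-x)²(3bL-(3b+a)(L-x))/(6L³EI)  [x>a] = -11·(16/3)²·(16-(64/5))²·(3·(32/3)·16-(3·(32/3)+(16/3))·(16-(64/5)))/(6·16³·50000) = -32384/31640625 m
Load 3 — applied couple M₀=9 kN·m at a=48/5 m (b=L-a=32/5):
  y_3 = (R_Ax³/6 - M_Ax²/2 - M₀(x-a)²/2)/EI  [x>a] with R_A=81/100, M_A=72/25 = ((81/100)·(64/5)³/6 - (72/25)·(64/5)²/2 - 9·((64/5)-(48/5))²/2)/50000 = 216/9765625 m
Superposition: y = Σ y_i = 30101816/3955078125 m ≈ 0.007611 m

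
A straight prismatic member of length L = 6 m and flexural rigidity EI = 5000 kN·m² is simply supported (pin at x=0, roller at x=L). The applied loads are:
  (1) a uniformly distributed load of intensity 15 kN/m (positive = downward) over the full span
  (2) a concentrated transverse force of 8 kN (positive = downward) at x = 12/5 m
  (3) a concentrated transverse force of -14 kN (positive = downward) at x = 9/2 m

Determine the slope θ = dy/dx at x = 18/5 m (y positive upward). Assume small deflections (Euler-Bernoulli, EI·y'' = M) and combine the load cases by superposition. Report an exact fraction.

θ(18/5) = 87759/10000000 rad

Load 1 — uniform load w=15 kN/m over full span:
  θ_1 = -w(L³-6Lx²+4x³)/(24EI) = -15·(6³-6·6·(18/5)²+4·(18/5)³)/(24·5000) = 999/125000 rad
Load 2 — point force P=8 kN at a=12/5 m (b=L-a=18/5):
  θ_2 = -Pa(2L²-6Lx+3x²+a²)/(6LEI)  [x>a] = -8·(12/5)·(2·6²-6·6·(18/5)+3·(18/5)²+(12/5)²)/(6·6·5000) = 108/78125 rad
Load 3 — point force P=-14 kN at a=9/2 m (b=L-a=3/2):
  θ_3 = -Pb(L²-b²-3x²)/(6LEI)  [x≤a] = -(-14)·(3/2)·(6²-(3/2)²-3·(18/5)²)/(6·6·5000) = -1197/2000000 rad
Superposition: θ = Σ θ_i = 87759/10000000 rad ≈ 0.008776 rad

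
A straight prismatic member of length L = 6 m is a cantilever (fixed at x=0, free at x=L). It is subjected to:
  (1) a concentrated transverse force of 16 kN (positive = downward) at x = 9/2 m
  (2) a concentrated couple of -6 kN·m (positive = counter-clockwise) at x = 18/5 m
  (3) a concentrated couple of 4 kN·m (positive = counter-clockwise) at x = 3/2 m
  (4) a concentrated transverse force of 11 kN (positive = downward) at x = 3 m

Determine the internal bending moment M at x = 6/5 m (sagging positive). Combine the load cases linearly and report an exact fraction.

M(6/5) = -373/5 kN·m

Load 1 — point force P=16 kN at a=9/2 m (b=L-a=3/2):
  M_1 = -P(a-x)  [x≤a] = -16·((9/2)-(6/5)) = -264/5 kN·m
Load 2 — applied couple M₀=-6 kN·m at a=18/5 m (b=L-a=12/5):
  M_2 = M₀  [x≤a] = (-6) = -6 kN·m
Load 3 — applied couple M₀=4 kN·m at a=3/2 m (b=L-a=9/2):
  M_3 = M₀  [x≤a] = 4 = 4 kN·m
Load 4 — point force P=11 kN at a=3 m (b=L-a=3):
  M_4 = -P(a-x)  [x≤a] = -11·(3-(6/5)) = -99/5 kN·m
Superposition: M = Σ M_i = -373/5 kN·m ≈ -74.600000 kN·m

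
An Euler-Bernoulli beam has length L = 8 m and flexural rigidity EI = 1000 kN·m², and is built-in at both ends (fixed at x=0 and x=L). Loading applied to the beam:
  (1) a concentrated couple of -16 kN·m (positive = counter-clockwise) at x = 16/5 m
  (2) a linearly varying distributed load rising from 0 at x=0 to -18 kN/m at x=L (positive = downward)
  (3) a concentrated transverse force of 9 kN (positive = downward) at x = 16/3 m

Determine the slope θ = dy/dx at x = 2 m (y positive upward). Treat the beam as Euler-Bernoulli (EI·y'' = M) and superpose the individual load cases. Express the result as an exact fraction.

θ(2) = 1359/50000 rad

Load 1 — applied couple M₀=-16 kN·m at a=16/5 m (b=L-a=24/5):
  θ_1 = (R_Ax²/2 - M_Ax)/EI  [x≤a] with R_A=-72/25, M_A=-48/25 = ((-72/25)·2²/2 - (-48/25)·2)/1000 = -6/3125 rad
Load 2 — triangular load w₀=-18 kN/m (0→w₀ over full span):
  θ_2 = -w₀(2x(L-x)(L-2x)(x+2L)+x²(L-x)²)/(120LEI) = -(-18)·(2·2·(8-2)·(8-2·2)·(2+2·8)+2²·(8-2)²)/(120·8·1000) = 351/10000 rad
Load 3 — point force P=9 kN at a=16/3 m (b=L-a=8/3):
  θ_3 = -Pb²x(2aL-(3a+b)x)/(2L³EI)  [x≤a] = -9·(8/3)²·2·(2·(16/3)·8-(3·(16/3)+(8/3))·2)/(2·8³·1000) = -3/500 rad
Superposition: θ = Σ θ_i = 1359/50000 rad ≈ 0.027180 rad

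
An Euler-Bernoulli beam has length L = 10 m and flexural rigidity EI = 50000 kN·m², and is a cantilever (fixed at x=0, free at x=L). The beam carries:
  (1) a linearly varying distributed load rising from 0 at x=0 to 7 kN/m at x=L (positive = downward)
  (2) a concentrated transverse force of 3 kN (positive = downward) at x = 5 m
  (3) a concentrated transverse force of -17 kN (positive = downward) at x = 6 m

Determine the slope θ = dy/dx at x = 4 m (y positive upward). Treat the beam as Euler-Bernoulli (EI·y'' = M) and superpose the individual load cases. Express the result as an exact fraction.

Load 1 — triangular load w₀=7 kN/m (0→w₀ over full span):
  θ_1 = (w₀Lx²/4-w₀L²x/3-w₀x⁴/(24L))/EI = (7·10·4²/4-7·10²·4/3-7·4⁴/(24·10))/50000 = -413/31250 rad
Load 2 — point force P=3 kN at a=5 m (b=L-a=5):
  θ_2 = -Px(2a-x)/(2EI)  [x≤a] = -3·4·(2·5-4)/(2·50000) = -9/12500 rad
Load 3 — point force P=-17 kN at a=6 m (b=L-a=4):
  θ_3 = -Px(2a-x)/(2EI)  [x≤a] = -(-17)·4·(2·6-4)/(2·50000) = 17/3125 rad
Superposition: θ = Σ θ_i = -531/62500 rad ≈ -0.008496 rad

θ(4) = -531/62500 rad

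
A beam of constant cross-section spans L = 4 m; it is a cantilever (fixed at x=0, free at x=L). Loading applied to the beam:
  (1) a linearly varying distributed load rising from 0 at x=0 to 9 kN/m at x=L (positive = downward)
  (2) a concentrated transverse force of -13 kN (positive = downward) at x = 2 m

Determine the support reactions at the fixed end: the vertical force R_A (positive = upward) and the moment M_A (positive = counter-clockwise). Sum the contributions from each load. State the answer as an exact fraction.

Load 1 — triangular load w₀=9 kN/m (0→w₀ over full span):
  R_A = w₀L/2 = 9·4/2 = 18 kN
  M_A = w₀L²/3 = 9·4²/3 = 48 kN·m
Load 2 — point force P=-13 kN at a=2 m (b=L-a=2):
  R_A = P = (-13) = -13 kN
  M_A = Pa = (-13)·2 = -26 kN·m
Superposition: R_A = 5 kN, M_A = 22 kN·m

R_A = 5 kN, M_A = 22 kN·m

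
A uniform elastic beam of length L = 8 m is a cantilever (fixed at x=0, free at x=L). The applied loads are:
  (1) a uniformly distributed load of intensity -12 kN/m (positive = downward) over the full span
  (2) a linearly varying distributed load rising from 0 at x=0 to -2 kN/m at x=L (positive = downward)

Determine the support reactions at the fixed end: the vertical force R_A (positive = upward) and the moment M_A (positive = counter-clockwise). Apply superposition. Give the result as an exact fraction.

R_A = -104 kN, M_A = -1280/3 kN·m

Load 1 — uniform load w=-12 kN/m over full span:
  R_A = wL = (-12)·8 = -96 kN
  M_A = wL²/2 = (-12)·8²/2 = -384 kN·m
Load 2 — triangular load w₀=-2 kN/m (0→w₀ over full span):
  R_A = w₀L/2 = (-2)·8/2 = -8 kN
  M_A = w₀L²/3 = (-2)·8²/3 = -128/3 kN·m
Superposition: R_A = -104 kN, M_A = -1280/3 kN·m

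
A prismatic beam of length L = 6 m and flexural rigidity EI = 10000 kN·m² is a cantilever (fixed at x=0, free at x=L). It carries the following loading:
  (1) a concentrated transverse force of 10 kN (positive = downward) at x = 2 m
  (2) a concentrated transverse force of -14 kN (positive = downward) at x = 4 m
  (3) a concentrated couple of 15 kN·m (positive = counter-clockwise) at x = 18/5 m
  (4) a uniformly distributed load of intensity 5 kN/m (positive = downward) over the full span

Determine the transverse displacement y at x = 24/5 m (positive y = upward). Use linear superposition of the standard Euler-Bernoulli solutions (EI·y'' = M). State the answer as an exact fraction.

y(24/5) = -7927/625000 m

Load 1 — point force P=10 kN at a=2 m (b=L-a=4):
  y_1 = -Pa²(3x-a)/(6EI)  [x>a] = -10·2²·(3·(24/5)-2)/(6·10000) = -31/3750 m
Load 2 — point force P=-14 kN at a=4 m (b=L-a=2):
  y_2 = -Pa²(3x-a)/(6EI)  [x>a] = -(-14)·4²·(3·(24/5)-4)/(6·10000) = 364/9375 m
Load 3 — applied couple M₀=15 kN·m at a=18/5 m (b=L-a=12/5):
  y_3 = M₀a(2x-a)/(2EI)  [x>a] = 15·(18/5)·(2·(24/5)-(18/5))/(2·10000) = 81/5000 m
Load 4 — uniform load w=5 kN/m over full span:
  y_4 = -wx²(x²-4Lx+6L²)/(24EI) = -5·(24/5)²·((24/5)²-4·6·(24/5)+6·6²)/(24·10000) = -4644/78125 m
Superposition: y = Σ y_i = -7927/625000 m ≈ -0.012683 m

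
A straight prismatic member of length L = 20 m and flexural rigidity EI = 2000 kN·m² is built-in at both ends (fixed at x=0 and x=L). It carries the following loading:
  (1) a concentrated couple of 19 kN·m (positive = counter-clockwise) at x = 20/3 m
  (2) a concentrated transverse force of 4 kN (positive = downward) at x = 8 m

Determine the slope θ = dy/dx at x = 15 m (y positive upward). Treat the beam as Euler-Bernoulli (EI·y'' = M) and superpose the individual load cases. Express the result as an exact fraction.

Load 1 — applied couple M₀=19 kN·m at a=20/3 m (b=L-a=40/3):
  θ_1 = (R_Ax²/2 - M_Ax - M₀(x-a))/EI  [x>a] with R_A=19/15, M_A=0 = ((19/15)·15²/2 - 0·15 - 19·(15-(20/3)))/2000 = -19/2400 rad
Load 2 — point force P=4 kN at a=8 m (b=L-a=12):
  θ_2 = Pa²(L-x)(2bL-(3b+a)(L-x))/(2L³EI)  [x>a] = 4·8²·(20-15)·(2·12·20-(3·12+8)·(20-15))/(2·20³·2000) = 13/1250 rad
Superposition: θ = Σ θ_i = 149/60000 rad ≈ 0.002483 rad

θ(15) = 149/60000 rad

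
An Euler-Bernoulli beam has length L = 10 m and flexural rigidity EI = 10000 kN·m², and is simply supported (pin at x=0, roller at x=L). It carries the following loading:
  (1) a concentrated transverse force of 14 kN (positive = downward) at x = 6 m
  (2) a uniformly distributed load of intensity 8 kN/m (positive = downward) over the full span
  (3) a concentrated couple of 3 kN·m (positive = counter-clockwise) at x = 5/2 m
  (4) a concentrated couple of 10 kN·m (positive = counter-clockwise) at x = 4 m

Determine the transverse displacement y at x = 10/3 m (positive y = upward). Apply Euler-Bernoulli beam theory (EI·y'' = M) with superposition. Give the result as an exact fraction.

Load 1 — point force P=14 kN at a=6 m (b=L-a=4):
  y_1 = -Pbx(L²-b²-x²)/(6LEI)  [x≤a] = -14·4·(10/3)·(10²-4²-(10/3)²)/(6·10·10000) = -1148/50625 m
Load 2 — uniform load w=8 kN/m over full span:
  y_2 = -wx(L³-2Lx²+x³)/(24EI) = -8·(10/3)·(10³-2·10·(10/3)²+(10/3)³)/(24·10000) = -22/243 m
Load 3 — applied couple M₀=3 kN·m at a=5/2 m (b=L-a=15/2):
  y_3 = (M₀x³/(6L)-M₀(x-a)²/2+C₁x)/EI  [x>a] with C₁=M₀(3b²-L²)/(6L)=55/16 = (3·(10/3)³/(6·10)-3·((10/3)-(5/2))²/2+(55/16)·(10/3))/10000 = 53/43200 m
Load 4 — applied couple M₀=10 kN·m at a=4 m (b=L-a=6):
  y_4 = (M₀x³/(6L)+C₁x)/EI  [x≤a] with C₁=M₀(3b²-L²)/(6L)=4/3 = (10·(10/3)³/(6·10)+(4/3)·(10/3))/10000 = 43/40500 m
Superposition: y = Σ y_i = -1078171/9720000 m ≈ -0.110923 m

y(10/3) = -1078171/9720000 m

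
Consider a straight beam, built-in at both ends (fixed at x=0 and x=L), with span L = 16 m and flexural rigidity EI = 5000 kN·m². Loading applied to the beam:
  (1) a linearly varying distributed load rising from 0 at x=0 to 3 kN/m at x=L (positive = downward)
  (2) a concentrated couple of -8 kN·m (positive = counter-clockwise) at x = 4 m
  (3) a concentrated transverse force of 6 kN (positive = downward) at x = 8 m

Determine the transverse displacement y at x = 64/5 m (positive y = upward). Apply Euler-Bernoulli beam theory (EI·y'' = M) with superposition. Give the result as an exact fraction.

y(64/5) = -336376/9765625 m

Load 1 — triangular load w₀=3 kN/m (0→w₀ over full span):
  y_1 = -w₀x²(L-x)²(x+2L)/(120LEI) = -3·(64/5)²·(16-(64/5))²·((64/5)+2·16)/(120·16·5000) = -229376/9765625 m
Load 2 — applied couple M₀=-8 kN·m at a=4 m (b=L-a=12):
  y_2 = (R_Ax³/6 - M_Ax²/2 - M₀(x-a)²/2)/EI  [x>a] with R_A=-9/16, M_A=3/2 = ((-9/16)·(64/5)³/6 - (3/2)·(64/5)²/2 - (-8)·((64/5)-4)²/2)/5000 = -152/78125 m
Load 3 — point force P=6 kN at a=8 m (b=L-a=8):
  y_3 = -Pa²(L-x)²(3bL-(3b+a)(L-x))/(6L³EI)  [x>a] = -6·8²·(16-(64/5))²·(3·8·16-(3·8+8)·(16-(64/5)))/(6·16³·5000) = -704/78125 m
Superposition: y = Σ y_i = -336376/9765625 m ≈ -0.034445 m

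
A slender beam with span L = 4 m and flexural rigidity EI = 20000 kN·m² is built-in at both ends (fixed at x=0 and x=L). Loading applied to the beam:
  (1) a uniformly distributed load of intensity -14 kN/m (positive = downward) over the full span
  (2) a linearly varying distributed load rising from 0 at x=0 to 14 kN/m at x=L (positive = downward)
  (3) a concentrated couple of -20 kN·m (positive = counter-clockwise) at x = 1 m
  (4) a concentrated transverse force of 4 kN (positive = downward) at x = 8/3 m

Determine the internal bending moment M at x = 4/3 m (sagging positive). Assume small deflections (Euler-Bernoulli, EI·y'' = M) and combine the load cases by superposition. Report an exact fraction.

Load 1 — uniform load w=-14 kN/m over full span:
  M_1 = wLx/2 - wL²/12 - wx²/2 = (-14)·4·(4/3)/2 - (-14)·4²/12 - (-14)·(4/3)²/2 = -56/9 kN·m
Load 2 — triangular load w₀=14 kN/m (0→w₀ over full span):
  M_2 = 3w₀Lx/20 - w₀L²/30 - w₀x³/(6L) = 3·14·4·(4/3)/20 - 14·4²/30 - 14·(4/3)³/(6·4) = 952/405 kN·m
Load 3 — applied couple M₀=-20 kN·m at a=1 m (b=L-a=3):
  M_3 = R_Ax - M_A - M₀  [x>a] with R_A=-45/8, M_A=15/4 = (-45/8)·(4/3) - (15/4) - (-20) = 35/4 kN·m
Load 4 — point force P=4 kN at a=8/3 m (b=L-a=4/3):
  M_4 = Pb²(3a+b)x/L³ - Pab²/L²  [x≤a] = 4·(4/3)²·(3·(8/3)+(4/3))·(4/3)/4³ - 4·(8/3)·(4/3)²/4² = 16/81 kN·m
Superposition: M = Σ M_i = 2741/540 kN·m ≈ 5.075926 kN·m

M(4/3) = 2741/540 kN·m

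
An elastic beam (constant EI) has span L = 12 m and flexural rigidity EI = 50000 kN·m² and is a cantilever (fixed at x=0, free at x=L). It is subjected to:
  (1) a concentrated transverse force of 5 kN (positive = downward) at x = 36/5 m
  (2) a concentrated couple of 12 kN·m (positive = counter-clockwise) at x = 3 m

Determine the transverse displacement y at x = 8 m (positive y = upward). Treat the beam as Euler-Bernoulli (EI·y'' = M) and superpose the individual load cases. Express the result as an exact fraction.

y(8) = -6147/625000 m

Load 1 — point force P=5 kN at a=36/5 m (b=L-a=24/5):
  y_1 = -Pa²(3x-a)/(6EI)  [x>a] = -5·(36/5)²·(3·8-(36/5))/(6·50000) = -1134/78125 m
Load 2 — applied couple M₀=12 kN·m at a=3 m (b=L-a=9):
  y_2 = M₀a(2x-a)/(2EI)  [x>a] = 12·3·(2·8-3)/(2·50000) = 117/25000 m
Superposition: y = Σ y_i = -6147/625000 m ≈ -0.009835 m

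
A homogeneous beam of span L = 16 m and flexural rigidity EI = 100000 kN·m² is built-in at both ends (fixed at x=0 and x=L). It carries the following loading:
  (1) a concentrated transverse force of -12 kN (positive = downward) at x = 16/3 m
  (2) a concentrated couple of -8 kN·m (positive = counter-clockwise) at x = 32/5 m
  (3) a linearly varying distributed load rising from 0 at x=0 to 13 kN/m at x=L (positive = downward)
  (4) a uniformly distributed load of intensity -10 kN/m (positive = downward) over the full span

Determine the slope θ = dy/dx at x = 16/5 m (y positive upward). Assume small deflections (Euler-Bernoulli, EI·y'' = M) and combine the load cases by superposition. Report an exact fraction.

Load 1 — point force P=-12 kN at a=16/3 m (b=L-a=32/3):
  θ_1 = -Pb²x(2aL-(3a+b)x)/(2L³EI)  [x≤a] = -(-12)·(32/3)²·(16/5)·(2·(16/3)·16-(3·(16/3)+(32/3))·(16/5))/(2·16³·100000) = 64/140625 rad
Load 2 — applied couple M₀=-8 kN·m at a=32/5 m (b=L-a=48/5):
  θ_2 = (R_Ax²/2 - M_Ax)/EI  [x≤a] with R_A=-18/25, M_A=-24/25 = ((-18/25)·(16/5)²/2 - (-24/25)·(16/5))/100000 = -12/1953125 rad
Load 3 — triangular load w₀=13 kN/m (0→w₀ over full span):
  θ_3 = -w₀(2x(L-x)(L-2x)(x+2L)+x²(L-x)²)/(120LEI) = -13·(2·(16/5)·(16-(16/5))·(16-2·(16/5))·((16/5)+2·16)+(16/5)²·(16-(16/5))²)/(120·16·100000) = -11648/5859375 rad
Load 4 — uniform load w=-10 kN/m over full span:
  θ_4 = -wx(L-x)(L-2x)/(12EI) = -(-10)·(16/5)·(16-(16/5))·(16-2·(16/5))/(12·100000) = 256/78125 rad
Superposition: θ = Σ θ_i = 30548/17578125 rad ≈ 0.001738 rad

θ(16/5) = 30548/17578125 rad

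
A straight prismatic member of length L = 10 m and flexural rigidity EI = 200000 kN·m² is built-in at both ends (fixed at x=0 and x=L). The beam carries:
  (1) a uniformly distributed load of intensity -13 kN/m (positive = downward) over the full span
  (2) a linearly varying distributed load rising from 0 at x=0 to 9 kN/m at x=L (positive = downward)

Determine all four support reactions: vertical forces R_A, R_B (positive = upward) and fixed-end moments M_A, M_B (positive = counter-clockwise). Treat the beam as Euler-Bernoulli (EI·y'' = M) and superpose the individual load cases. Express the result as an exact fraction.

Load 1 — uniform load w=-13 kN/m over full span:
  R_A = wL/2 = (-13)·10/2 = -65 kN
  M_A = wL²/12 = (-13)·10²/12 = -325/3 kN·m
  R_B = wL/2 = (-13)·10/2 = -65 kN
  M_B = -wL²/12 = -(-13)·10²/12 = 325/3 kN·m
Load 2 — triangular load w₀=9 kN/m (0→w₀ over full span):
  R_A = 3w₀L/20 = 3·9·10/20 = 27/2 kN
  M_A = w₀L²/30 = 9·10²/30 = 30 kN·m
  R_B = 7w₀L/20 = 7·9·10/20 = 63/2 kN
  M_B = -w₀L²/20 = -9·10²/20 = -45 kN·m
Superposition: R_A = -103/2 kN, M_A = -235/3 kN·m, R_B = -67/2 kN, M_B = 190/3 kN·m

R_A = -103/2 kN, M_A = -235/3 kN·m, R_B = -67/2 kN, M_B = 190/3 kN·m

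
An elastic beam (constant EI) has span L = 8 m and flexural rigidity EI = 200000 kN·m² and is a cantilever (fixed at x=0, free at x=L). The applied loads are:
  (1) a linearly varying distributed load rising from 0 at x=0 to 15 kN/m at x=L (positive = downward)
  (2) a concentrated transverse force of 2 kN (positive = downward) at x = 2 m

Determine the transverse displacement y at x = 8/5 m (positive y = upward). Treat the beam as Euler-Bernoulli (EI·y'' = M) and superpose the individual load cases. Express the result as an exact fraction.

Load 1 — triangular load w₀=15 kN/m (0→w₀ over full span):
  y_1 = (w₀Lx³/12-w₀L²x²/6-w₀x⁵/(120L))/EI = (15·8·(8/5)³/12-15·8²·(8/5)²/6-15·(8/5)⁵/(120·8))/200000 = -18008/9765625 m
Load 2 — point force P=2 kN at a=2 m (b=L-a=6):
  y_2 = -Px²(3a-x)/(6EI)  [x≤a] = -2·(8/5)²·(3·2-(8/5))/(6·200000) = -22/1171875 m
Superposition: y = Σ y_i = -54574/29296875 m ≈ -0.001863 m

y(8/5) = -54574/29296875 m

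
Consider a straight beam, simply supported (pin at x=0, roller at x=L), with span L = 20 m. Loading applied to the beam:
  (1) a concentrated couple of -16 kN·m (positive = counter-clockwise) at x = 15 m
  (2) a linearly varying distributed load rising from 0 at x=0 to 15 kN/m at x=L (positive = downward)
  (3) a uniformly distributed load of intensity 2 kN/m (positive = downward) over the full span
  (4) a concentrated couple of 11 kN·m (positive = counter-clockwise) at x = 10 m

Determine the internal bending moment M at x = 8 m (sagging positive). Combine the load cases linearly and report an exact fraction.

Load 1 — applied couple M₀=-16 kN·m at a=15 m (b=L-a=5):
  M_1 = M₀x/L  [x≤a] = (-16)·8/20 = -32/5 kN·m
Load 2 — triangular load w₀=15 kN/m (0→w₀ over full span):
  M_2 = w₀Lx/6 - w₀x³/(6L) = 15·20·8/6 - 15·8³/(6·20) = 336 kN·m
Load 3 — uniform load w=2 kN/m over full span:
  M_3 = wx(L-x)/2 = 2·8·(20-8)/2 = 96 kN·m
Load 4 — applied couple M₀=11 kN·m at a=10 m (b=L-a=10):
  M_4 = M₀x/L  [x≤a] = 11·8/20 = 22/5 kN·m
Superposition: M = Σ M_i = 430 kN·m ≈ 430.000000 kN·m

M(8) = 430 kN·m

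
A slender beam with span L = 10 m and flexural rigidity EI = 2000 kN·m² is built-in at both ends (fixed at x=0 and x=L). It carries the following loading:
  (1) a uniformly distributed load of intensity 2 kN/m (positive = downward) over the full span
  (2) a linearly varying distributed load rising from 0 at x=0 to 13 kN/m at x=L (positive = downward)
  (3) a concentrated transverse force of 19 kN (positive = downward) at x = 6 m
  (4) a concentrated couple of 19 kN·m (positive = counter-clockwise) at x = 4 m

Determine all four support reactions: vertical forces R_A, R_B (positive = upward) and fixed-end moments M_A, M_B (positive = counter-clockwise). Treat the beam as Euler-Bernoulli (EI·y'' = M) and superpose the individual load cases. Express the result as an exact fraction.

Load 1 — uniform load w=2 kN/m over full span:
  R_A = wL/2 = 2·10/2 = 10 kN
  M_A = wL²/12 = 2·10²/12 = 50/3 kN·m
  R_B = wL/2 = 2·10/2 = 10 kN
  M_B = -wL²/12 = -2·10²/12 = -50/3 kN·m
Load 2 — triangular load w₀=13 kN/m (0→w₀ over full span):
  R_A = 3w₀L/20 = 3·13·10/20 = 39/2 kN
  M_A = w₀L²/30 = 13·10²/30 = 130/3 kN·m
  R_B = 7w₀L/20 = 7·13·10/20 = 91/2 kN
  M_B = -w₀L²/20 = -13·10²/20 = -65 kN·m
Load 3 — point force P=19 kN at a=6 m (b=L-a=4):
  R_A = Pb²(3a+b)/L³ = 19·4²·(3·6+4)/10³ = 836/125 kN
  M_A = Pab²/L² = 19·6·4²/10² = 456/25 kN·m
  R_B = Pa²(a+3b)/L³ = 19·6²·(6+3·4)/10³ = 1539/125 kN
  M_B = -Pa²b/L² = -19·6²·4/10² = -684/25 kN·m
Load 4 — applied couple M₀=19 kN·m at a=4 m (b=L-a=6):
  R_A = 6M₀ab/L³ = 6·19·4·6/10³ = 342/125 kN
  M_A = M₀b(2a-b)/L² = 19·6·(2·4-6)/10² = 57/25 kN·m
  R_B = -6M₀ab/L³ = -6·19·4·6/10³ = -342/125 kN
  M_B = M₀a(2b-a)/L² = 19·4·(2·6-4)/10² = 152/25 kN·m
Superposition: R_A = 9731/250 kN, M_A = 2013/25 kN·m, R_B = 16269/250 kN, M_B = -7721/75 kN·m

R_A = 9731/250 kN, M_A = 2013/25 kN·m, R_B = 16269/250 kN, M_B = -7721/75 kN·m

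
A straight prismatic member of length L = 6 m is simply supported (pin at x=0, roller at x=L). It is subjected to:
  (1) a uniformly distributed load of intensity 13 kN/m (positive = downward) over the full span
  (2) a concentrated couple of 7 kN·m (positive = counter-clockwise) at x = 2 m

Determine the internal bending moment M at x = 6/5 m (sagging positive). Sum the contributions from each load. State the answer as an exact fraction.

M(6/5) = 971/25 kN·m

Load 1 — uniform load w=13 kN/m over full span:
  M_1 = wx(L-x)/2 = 13·(6/5)·(6-(6/5))/2 = 936/25 kN·m
Load 2 — applied couple M₀=7 kN·m at a=2 m (b=L-a=4):
  M_2 = M₀x/L  [x≤a] = 7·(6/5)/6 = 7/5 kN·m
Superposition: M = Σ M_i = 971/25 kN·m ≈ 38.840000 kN·m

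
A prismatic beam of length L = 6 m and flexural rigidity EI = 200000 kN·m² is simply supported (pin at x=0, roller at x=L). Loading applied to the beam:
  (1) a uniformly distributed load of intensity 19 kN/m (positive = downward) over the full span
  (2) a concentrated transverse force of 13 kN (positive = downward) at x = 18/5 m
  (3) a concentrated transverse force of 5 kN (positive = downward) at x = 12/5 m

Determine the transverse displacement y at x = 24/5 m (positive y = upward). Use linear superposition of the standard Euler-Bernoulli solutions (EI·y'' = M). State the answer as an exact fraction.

Load 1 — uniform load w=19 kN/m over full span:
  y_1 = -wx(L³-2Lx²+x³)/(24EI) = -19·(24/5)·(6³-2·6·(24/5)²+(24/5)³)/(24·200000) = -14877/15625000 m
Load 2 — point force P=13 kN at a=18/5 m (b=L-a=12/5):
  y_2 = -Pa(L-x)(2Lx-a²-x²)/(6LEI)  [x>a] = -13·(18/5)·(6-(24/5))·(2·6·(24/5)-(18/5)²-(24/5)²)/(6·6·200000) = -1053/6250000 m
Load 3 — point force P=5 kN at a=12/5 m (b=L-a=18/5):
  y_3 = -Pa(L-x)(2Lx-a²-x²)/(6LEI)  [x>a] = -5·(12/5)·(6-(24/5))·(2·6·(24/5)-(12/5)²-(24/5)²)/(6·6·200000) = -9/156250 m
Superposition: y = Σ y_i = -36819/31250000 m ≈ -0.001178 m

y(24/5) = -36819/31250000 m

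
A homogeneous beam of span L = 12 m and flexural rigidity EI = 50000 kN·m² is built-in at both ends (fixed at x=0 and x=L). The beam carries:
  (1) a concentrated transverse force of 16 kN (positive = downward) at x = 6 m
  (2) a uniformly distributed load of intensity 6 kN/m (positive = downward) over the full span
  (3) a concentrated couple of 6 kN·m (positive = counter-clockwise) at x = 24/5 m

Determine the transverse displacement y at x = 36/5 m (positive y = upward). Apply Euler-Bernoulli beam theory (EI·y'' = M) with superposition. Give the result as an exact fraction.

Load 1 — point force P=16 kN at a=6 m (b=L-a=6):
  y_1 = -Pa²(L-x)²(3bL-(3b+a)(L-x))/(6L³EI)  [x>a] = -16·6²·(12-(36/5))²·(3·6·12-(3·6+6)·(12-(36/5)))/(6·12³·50000) = -1008/390625 m
Load 2 — uniform load w=6 kN/m over full span:
  y_2 = -wx²(L-x)²/(24EI) = -6·(36/5)²·(12-(36/5))²/(24·50000) = -11664/1953125 m
Load 3 — applied couple M₀=6 kN·m at a=24/5 m (b=L-a=36/5):
  y_3 = (R_Ax³/6 - M_Ax²/2 - M₀(x-a)²/2)/EI  [x>a] with R_A=18/25, M_A=18/25 = ((18/25)·(36/5)³/6 - (18/25)·(36/5)²/2 - 6·((36/5)-(24/5))²/2)/50000 = 1728/9765625 m
Superposition: y = Σ y_i = -81792/9765625 m ≈ -0.008376 m

y(36/5) = -81792/9765625 m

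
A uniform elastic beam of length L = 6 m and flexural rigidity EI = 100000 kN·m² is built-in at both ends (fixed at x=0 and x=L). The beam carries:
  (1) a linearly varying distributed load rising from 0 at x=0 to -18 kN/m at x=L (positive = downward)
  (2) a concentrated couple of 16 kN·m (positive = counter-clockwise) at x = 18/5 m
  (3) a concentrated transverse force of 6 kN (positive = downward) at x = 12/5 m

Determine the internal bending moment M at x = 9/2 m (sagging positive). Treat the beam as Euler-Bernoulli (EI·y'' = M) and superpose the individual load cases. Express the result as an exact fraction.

Load 1 — triangular load w₀=-18 kN/m (0→w₀ over full span):
  M_1 = 3w₀Lx/20 - w₀L²/30 - w₀x³/(6L) = 3·(-18)·6·(9/2)/20 - (-18)·6²/30 - (-18)·(9/2)³/(6·6) = -459/80 kN·m
Load 2 — applied couple M₀=16 kN·m at a=18/5 m (b=L-a=12/5):
  M_2 = R_Ax - M_A - M₀  [x>a] with R_A=96/25, M_A=128/25 = (96/25)·(9/2) - (128/25) - 16 = -96/25 kN·m
Load 3 — point force P=6 kN at a=12/5 m (b=L-a=18/5):
  M_3 = Pa²(a+3b)(L-x)/L³ - Pa²b/L²  [x>a] = 6·(12/5)²·((12/5)+3·(18/5))·(6-(9/2))/6³ - 6·(12/5)²·(18/5)/6² = -36/125 kN·m
Superposition: M = Σ M_i = -19731/2000 kN·m ≈ -9.865500 kN·m

M(9/2) = -19731/2000 kN·m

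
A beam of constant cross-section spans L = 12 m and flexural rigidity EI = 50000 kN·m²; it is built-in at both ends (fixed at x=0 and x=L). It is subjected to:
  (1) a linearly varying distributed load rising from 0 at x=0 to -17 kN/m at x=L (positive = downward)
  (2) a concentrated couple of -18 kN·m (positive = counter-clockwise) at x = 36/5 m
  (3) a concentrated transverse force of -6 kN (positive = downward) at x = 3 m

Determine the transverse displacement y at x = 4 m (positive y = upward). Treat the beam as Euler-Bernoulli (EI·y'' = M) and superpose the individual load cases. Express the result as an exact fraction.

y(4) = 21911/2812500 m

Load 1 — triangular load w₀=-17 kN/m (0→w₀ over full span):
  y_1 = -w₀x²(L-x)²(x+2L)/(120LEI) = -(-17)·4²·(12-4)²·(4+2·12)/(120·12·50000) = 952/140625 m
Load 2 — applied couple M₀=-18 kN·m at a=36/5 m (b=L-a=24/5):
  y_2 = (R_Ax³/6 - M_Ax²/2)/EI  [x≤a] with R_A=-54/25, M_A=-144/25 = ((-54/25)·4³/6 - (-144/25)·4²/2)/50000 = 36/78125 m
Load 3 — point force P=-6 kN at a=3 m (b=L-a=9):
  y_3 = -Pa²(L-x)²(3bL-(3b+a)(L-x))/(6L³EI)  [x>a] = -(-6)·3²·(12-4)²·(3·9·12-(3·9+3)·(12-4))/(6·12³·50000) = 7/12500 m
Superposition: y = Σ y_i = 21911/2812500 m ≈ 0.007791 m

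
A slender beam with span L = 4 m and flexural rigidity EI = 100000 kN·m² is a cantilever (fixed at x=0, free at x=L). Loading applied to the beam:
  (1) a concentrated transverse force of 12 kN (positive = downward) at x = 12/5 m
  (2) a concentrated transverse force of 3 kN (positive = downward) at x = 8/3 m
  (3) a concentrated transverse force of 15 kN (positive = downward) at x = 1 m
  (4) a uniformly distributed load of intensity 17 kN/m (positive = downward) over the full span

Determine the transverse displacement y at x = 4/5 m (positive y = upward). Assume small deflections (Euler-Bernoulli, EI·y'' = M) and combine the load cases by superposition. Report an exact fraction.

y(4/5) = -12193/23437500 m

Load 1 — point force P=12 kN at a=12/5 m (b=L-a=8/5):
  y_1 = -Px²(3a-x)/(6EI)  [x≤a] = -12·(4/5)²·(3·(12/5)-(4/5))/(6·100000) = -32/390625 m
Load 2 — point force P=3 kN at a=8/3 m (b=L-a=4/3):
  y_2 = -Px²(3a-x)/(6EI)  [x≤a] = -3·(4/5)²·(3·(8/3)-(4/5))/(6·100000) = -9/390625 m
Load 3 — point force P=15 kN at a=1 m (b=L-a=3):
  y_3 = -Px²(3a-x)/(6EI)  [x≤a] = -15·(4/5)²·(3·1-(4/5))/(6·100000) = -11/312500 m
Load 4 — uniform load w=17 kN/m over full span:
  y_4 = -wx²(x²-4Lx+6L²)/(24EI) = -17·(4/5)²·((4/5)²-4·4·(4/5)+6·4²)/(24·100000) = -2227/5859375 m
Superposition: y = Σ y_i = -12193/23437500 m ≈ -0.000520 m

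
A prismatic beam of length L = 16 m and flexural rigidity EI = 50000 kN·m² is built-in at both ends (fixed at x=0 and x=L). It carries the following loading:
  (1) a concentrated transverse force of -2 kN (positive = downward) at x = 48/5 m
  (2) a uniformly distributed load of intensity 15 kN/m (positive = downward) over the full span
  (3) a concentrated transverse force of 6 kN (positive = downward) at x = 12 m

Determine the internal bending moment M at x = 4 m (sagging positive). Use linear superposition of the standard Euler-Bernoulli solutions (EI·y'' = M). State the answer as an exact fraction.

M(4) = 19753/500 kN·m

Load 1 — point force P=-2 kN at a=48/5 m (b=L-a=32/5):
  M_1 = Pb²(3a+b)x/L³ - Pab²/L²  [x≤a] = (-2)·(32/5)²·(3·(48/5)+(32/5))·4/16³ - (-2)·(48/5)·(32/5)²/16² = 32/125 kN·m
Load 2 — uniform load w=15 kN/m over full span:
  M_2 = wLx/2 - wL²/12 - wx²/2 = 15·16·4/2 - 15·16²/12 - 15·4²/2 = 40 kN·m
Load 3 — point force P=6 kN at a=12 m (b=L-a=4):
  M_3 = Pb²(3a+b)x/L³ - Pab²/L²  [x≤a] = 6·4²·(3·12+4)·4/16³ - 6·12·4²/16² = -3/4 kN·m
Superposition: M = Σ M_i = 19753/500 kN·m ≈ 39.506000 kN·m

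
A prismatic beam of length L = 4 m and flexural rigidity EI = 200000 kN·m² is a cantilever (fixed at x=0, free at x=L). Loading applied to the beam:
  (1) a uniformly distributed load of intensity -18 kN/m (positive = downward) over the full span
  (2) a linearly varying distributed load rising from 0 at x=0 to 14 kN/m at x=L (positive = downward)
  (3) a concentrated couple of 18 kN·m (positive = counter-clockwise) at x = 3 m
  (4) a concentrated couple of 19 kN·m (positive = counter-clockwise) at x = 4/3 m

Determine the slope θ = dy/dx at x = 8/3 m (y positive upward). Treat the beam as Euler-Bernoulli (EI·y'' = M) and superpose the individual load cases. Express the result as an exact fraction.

θ(8/3) = 9191/12150000 rad

Load 1 — uniform load w=-18 kN/m over full span:
  θ_1 = -wx(x²-3Lx+3L²)/(6EI) = -(-18)·(8/3)·((8/3)²-3·4·(8/3)+3·4²)/(6·200000) = 26/28125 rad
Load 2 — triangular load w₀=14 kN/m (0→w₀ over full span):
  θ_2 = (w₀Lx²/4-w₀L²x/3-w₀x⁴/(24L))/EI = (14·4·(8/3)²/4-14·4²·(8/3)/3-14·(8/3)⁴/(24·4))/200000 = -406/759375 rad
Load 3 — applied couple M₀=18 kN·m at a=3 m (b=L-a=1):
  θ_3 = M₀x/EI  [x≤a] = 18·(8/3)/200000 = 3/12500 rad
Load 4 — applied couple M₀=19 kN·m at a=4/3 m (b=L-a=8/3):
  θ_4 = M₀a/EI  [x>a] = 19·(4/3)/200000 = 19/150000 rad
Superposition: θ = Σ θ_i = 9191/12150000 rad ≈ 0.000756 rad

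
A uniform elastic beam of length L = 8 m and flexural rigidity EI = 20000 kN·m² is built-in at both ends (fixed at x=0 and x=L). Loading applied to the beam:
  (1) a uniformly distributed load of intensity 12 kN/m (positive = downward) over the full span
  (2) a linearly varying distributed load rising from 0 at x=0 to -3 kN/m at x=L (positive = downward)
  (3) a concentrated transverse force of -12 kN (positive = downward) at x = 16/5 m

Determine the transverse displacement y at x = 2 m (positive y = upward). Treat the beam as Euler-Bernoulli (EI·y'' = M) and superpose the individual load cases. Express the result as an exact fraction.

Load 1 — uniform load w=12 kN/m over full span:
  y_1 = -wx²(L-x)²/(24EI) = -12·2²·(8-2)²/(24·20000) = -9/2500 m
Load 2 — triangular load w₀=-3 kN/m (0→w₀ over full span):
  y_2 = -w₀x²(L-x)²(x+2L)/(120LEI) = -(-3)·2²·(8-2)²·(2+2·8)/(120·8·20000) = 81/200000 m
Load 3 — point force P=-12 kN at a=16/5 m (b=L-a=24/5):
  y_3 = -Pb²x²(3aL-(3a+b)x)/(6L³EI)  [x≤a] = -(-12)·(24/5)²·2²·(3·(16/5)·8-(3·(16/5)+(24/5))·2)/(6·8³·20000) = 27/31250 m
Superposition: y = Σ y_i = -2331/1000000 m ≈ -0.002331 m

y(2) = -2331/1000000 m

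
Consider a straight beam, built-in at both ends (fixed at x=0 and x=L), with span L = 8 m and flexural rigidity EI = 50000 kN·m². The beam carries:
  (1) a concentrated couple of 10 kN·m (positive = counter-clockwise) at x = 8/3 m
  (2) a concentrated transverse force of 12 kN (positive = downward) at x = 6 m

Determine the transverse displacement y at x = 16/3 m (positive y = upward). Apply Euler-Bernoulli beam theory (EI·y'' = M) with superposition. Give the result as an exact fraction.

y(16/3) = -152/759375 m

Load 1 — applied couple M₀=10 kN·m at a=8/3 m (b=L-a=16/3):
  y_1 = (R_Ax³/6 - M_Ax²/2 - M₀(x-a)²/2)/EI  [x>a] with R_A=5/3, M_A=0 = ((5/3)·(16/3)³/6 - 0·(16/3)²/2 - 10·((16/3)-(8/3))²/2)/50000 = 4/30375 m
Load 2 — point force P=12 kN at a=6 m (b=L-a=2):
  y_2 = -Pb²x²(3aL-(3a+b)x)/(6L³EI)  [x≤a] = -12·2²·(16/3)²·(3·6·8-(3·6+2)·(16/3))/(6·8³·50000) = -28/84375 m
Superposition: y = Σ y_i = -152/759375 m ≈ -0.000200 m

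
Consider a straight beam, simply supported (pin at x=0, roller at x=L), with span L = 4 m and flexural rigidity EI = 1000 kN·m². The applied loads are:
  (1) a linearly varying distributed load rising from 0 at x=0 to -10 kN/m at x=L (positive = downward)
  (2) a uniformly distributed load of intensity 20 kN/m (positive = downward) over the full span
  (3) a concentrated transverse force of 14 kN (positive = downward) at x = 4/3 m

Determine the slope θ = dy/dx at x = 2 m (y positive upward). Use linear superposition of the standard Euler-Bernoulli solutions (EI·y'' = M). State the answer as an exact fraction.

Load 1 — triangular load w₀=-10 kN/m (0→w₀ over full span):
  θ_1 = -w₀(7L⁴-30L²x²+15x⁴)/(360LEI) = -(-10)·(7·4⁴-30·4²·2²+15·2⁴)/(360·4·1000) = 7/9000 rad
Load 2 — uniform load w=20 kN/m over full span:
  θ_2 = -w(L³-6Lx²+4x³)/(24EI) = -20·(4³-6·4·2²+4·2³)/(24·1000) = 0 rad
Load 3 — point force P=14 kN at a=4/3 m (b=L-a=8/3):
  θ_3 = -Pa(2L²-6Lx+3x²+a²)/(6LEI)  [x>a] = -14·(4/3)·(2·4²-6·4·2+3·2²+(4/3)²)/(6·4·1000) = 7/4050 rad
Superposition: θ = Σ θ_i = 203/81000 rad ≈ 0.002506 rad

θ(2) = 203/81000 rad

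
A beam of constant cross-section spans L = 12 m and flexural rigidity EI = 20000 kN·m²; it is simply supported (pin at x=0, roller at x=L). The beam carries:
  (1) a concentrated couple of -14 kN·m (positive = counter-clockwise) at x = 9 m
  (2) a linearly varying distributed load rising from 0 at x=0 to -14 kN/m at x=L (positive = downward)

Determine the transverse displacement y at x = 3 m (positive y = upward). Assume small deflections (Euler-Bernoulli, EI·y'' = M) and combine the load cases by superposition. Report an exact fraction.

Load 1 — applied couple M₀=-14 kN·m at a=9 m (b=L-a=3):
  y_1 = (M₀x³/(6L)+C₁x)/EI  [x≤a] with C₁=M₀(3b²-L²)/(6L)=91/4 = ((-14)·3³/(6·12)+(91/4)·3)/20000 = 63/20000 m
Load 2 — triangular load w₀=-14 kN/m (0→w₀ over full span):
  y_2 = -w₀x(7L⁴-10L²x²+3x⁴)/(360LEI) = -(-14)·3·(7·12⁴-10·12²·3²+3·3⁴)/(360·12·20000) = 20601/320000 m
Superposition: y = Σ y_i = 21609/320000 m ≈ 0.067528 m

y(3) = 21609/320000 m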